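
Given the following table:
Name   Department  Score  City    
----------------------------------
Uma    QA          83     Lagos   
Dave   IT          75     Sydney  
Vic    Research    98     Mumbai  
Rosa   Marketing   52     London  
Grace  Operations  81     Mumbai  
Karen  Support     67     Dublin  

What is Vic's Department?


Row 3: Vic
Department = Research

ANSWER: Research


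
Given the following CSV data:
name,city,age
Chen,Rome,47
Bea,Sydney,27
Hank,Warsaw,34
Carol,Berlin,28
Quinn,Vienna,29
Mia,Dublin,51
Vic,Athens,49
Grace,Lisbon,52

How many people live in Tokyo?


Scanning city column for 'Tokyo':
Total matches: 0

ANSWER: 0


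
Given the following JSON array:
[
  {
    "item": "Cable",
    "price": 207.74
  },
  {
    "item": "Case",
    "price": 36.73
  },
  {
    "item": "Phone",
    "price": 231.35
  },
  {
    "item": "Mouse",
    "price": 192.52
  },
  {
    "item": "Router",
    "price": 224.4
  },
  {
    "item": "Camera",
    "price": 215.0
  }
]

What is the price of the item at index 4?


Array index 4 -> Router
price = 224.4

ANSWER: 224.4


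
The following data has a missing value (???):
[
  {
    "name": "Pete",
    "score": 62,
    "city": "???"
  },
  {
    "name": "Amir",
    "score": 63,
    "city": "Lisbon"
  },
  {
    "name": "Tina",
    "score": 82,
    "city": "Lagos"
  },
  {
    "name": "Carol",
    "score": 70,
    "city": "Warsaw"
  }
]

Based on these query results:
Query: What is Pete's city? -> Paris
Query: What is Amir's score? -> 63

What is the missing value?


The missing value is Pete's city
From query: Pete's city = Paris

ANSWER: Paris


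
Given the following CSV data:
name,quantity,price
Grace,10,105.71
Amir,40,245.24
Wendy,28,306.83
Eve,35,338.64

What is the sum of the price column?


Values in 'price' column:
  Row 1: 105.71
  Row 2: 245.24
  Row 3: 306.83
  Row 4: 338.64
Sum = 105.71 + 245.24 + 306.83 + 338.64 = 996.42

ANSWER: 996.42


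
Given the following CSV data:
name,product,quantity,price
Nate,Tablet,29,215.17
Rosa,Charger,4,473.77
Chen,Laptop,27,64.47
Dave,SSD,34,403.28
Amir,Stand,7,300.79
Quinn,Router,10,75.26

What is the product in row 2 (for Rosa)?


Row 2: Rosa
Column 'product' = Charger

ANSWER: Charger


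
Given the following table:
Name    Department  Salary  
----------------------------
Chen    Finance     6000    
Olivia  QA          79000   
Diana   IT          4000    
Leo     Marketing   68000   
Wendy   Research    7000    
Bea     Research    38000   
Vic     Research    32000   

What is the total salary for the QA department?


QA department members:
  Olivia: 79000
Total = 79000 = 79000

ANSWER: 79000


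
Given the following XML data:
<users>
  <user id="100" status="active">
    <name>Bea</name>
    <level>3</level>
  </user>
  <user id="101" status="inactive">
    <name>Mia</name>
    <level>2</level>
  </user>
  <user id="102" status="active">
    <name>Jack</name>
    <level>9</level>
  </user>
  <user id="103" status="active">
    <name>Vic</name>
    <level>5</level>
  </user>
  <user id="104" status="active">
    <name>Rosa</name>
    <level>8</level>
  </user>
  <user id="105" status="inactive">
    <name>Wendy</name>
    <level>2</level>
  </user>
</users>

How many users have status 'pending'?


Counting users with status='pending':
Count: 0

ANSWER: 0


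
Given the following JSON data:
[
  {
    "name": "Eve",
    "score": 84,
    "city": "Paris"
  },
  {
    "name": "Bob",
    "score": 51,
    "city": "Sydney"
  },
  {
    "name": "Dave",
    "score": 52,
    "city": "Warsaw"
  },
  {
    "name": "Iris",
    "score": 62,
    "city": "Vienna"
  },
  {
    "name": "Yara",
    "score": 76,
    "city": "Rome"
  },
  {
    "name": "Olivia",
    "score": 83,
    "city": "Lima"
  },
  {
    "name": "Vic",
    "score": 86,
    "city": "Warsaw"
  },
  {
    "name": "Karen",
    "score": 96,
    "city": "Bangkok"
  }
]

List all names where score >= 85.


Filtering records where score >= 85:
  Eve (score=84) -> no
  Bob (score=51) -> no
  Dave (score=52) -> no
  Iris (score=62) -> no
  Yara (score=76) -> no
  Olivia (score=83) -> no
  Vic (score=86) -> YES
  Karen (score=96) -> YES


ANSWER: Vic, Karen


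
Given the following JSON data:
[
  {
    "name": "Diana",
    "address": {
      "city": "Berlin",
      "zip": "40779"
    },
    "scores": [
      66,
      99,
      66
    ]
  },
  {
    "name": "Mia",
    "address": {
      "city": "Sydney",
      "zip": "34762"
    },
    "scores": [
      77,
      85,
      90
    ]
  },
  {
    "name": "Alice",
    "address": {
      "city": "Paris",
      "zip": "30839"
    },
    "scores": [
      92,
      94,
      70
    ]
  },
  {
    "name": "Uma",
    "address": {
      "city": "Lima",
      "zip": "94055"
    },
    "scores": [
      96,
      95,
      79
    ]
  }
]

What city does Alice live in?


Path: records[2].address.city
Value: Paris

ANSWER: Paris


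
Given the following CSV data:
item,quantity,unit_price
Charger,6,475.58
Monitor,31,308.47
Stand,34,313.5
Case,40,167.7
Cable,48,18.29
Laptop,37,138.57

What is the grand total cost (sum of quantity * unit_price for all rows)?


Computing row totals:
  Charger: 6 * 475.58 = 2853.48
  Monitor: 31 * 308.47 = 9562.57
  Stand: 34 * 313.5 = 10659.0
  Case: 40 * 167.7 = 6708.0
  Cable: 48 * 18.29 = 877.92
  Laptop: 37 * 138.57 = 5127.09
Grand total = 2853.48 + 9562.57 + 10659.0 + 6708.0 + 877.92 + 5127.09 = 35788.06

ANSWER: 35788.06


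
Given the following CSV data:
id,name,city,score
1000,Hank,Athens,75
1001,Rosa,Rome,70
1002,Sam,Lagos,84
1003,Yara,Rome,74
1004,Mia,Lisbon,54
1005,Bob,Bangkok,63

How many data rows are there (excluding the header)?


Counting rows (excluding header):
Header: id,name,city,score
Data rows: 6

ANSWER: 6


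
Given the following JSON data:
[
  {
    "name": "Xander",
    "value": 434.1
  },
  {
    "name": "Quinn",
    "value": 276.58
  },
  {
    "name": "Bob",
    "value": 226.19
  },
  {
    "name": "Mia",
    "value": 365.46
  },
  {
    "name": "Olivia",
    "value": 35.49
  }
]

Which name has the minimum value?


Comparing values:
  Xander: 434.1
  Quinn: 276.58
  Bob: 226.19
  Mia: 365.46
  Olivia: 35.49
Minimum: Olivia (35.49)

ANSWER: Olivia


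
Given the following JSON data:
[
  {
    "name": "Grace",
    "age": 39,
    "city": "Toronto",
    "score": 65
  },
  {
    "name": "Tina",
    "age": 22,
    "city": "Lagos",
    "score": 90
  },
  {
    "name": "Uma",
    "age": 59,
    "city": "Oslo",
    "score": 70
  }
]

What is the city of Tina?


Looking up record where name = Tina
Record index: 1
Field 'city' = Lagos

ANSWER: Lagos


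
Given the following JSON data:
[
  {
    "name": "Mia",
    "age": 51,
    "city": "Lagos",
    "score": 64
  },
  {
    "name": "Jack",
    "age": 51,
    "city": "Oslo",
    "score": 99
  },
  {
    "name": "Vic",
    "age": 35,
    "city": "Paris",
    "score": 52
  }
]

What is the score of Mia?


Looking up record where name = Mia
Record index: 0
Field 'score' = 64

ANSWER: 64


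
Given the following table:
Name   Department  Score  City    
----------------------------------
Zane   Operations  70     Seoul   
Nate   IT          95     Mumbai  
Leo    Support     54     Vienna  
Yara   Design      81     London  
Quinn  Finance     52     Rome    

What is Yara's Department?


Row 4: Yara
Department = Design

ANSWER: Design


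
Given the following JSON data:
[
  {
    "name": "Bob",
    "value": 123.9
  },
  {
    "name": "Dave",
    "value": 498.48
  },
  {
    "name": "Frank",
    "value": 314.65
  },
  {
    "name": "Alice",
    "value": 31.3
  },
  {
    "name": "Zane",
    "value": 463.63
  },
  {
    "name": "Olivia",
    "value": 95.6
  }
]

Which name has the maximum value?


Comparing values:
  Bob: 123.9
  Dave: 498.48
  Frank: 314.65
  Alice: 31.3
  Zane: 463.63
  Olivia: 95.6
Maximum: Dave (498.48)

ANSWER: Dave


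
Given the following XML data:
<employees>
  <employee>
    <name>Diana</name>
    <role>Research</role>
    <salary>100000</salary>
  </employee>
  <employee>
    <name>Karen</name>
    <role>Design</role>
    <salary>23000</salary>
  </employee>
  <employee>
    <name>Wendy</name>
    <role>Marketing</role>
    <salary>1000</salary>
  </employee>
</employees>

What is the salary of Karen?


Searching for <employee> with <name>Karen</name>
Found at position 2
<salary>23000</salary>

ANSWER: 23000


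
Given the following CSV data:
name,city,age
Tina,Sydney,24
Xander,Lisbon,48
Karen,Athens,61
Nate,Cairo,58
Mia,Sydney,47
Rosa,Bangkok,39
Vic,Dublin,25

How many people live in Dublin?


Scanning city column for 'Dublin':
  Row 7: Vic -> MATCH
Total matches: 1

ANSWER: 1


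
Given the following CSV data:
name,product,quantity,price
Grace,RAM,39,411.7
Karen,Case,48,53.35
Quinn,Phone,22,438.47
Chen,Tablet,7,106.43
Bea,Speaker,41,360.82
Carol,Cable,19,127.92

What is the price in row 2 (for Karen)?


Row 2: Karen
Column 'price' = 53.35

ANSWER: 53.35


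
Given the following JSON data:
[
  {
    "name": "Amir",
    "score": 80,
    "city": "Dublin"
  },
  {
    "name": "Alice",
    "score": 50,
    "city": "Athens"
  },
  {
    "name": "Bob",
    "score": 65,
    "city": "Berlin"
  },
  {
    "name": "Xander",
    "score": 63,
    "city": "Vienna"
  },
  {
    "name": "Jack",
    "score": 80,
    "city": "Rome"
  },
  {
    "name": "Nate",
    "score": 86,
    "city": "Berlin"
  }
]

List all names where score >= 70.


Filtering records where score >= 70:
  Amir (score=80) -> YES
  Alice (score=50) -> no
  Bob (score=65) -> no
  Xander (score=63) -> no
  Jack (score=80) -> YES
  Nate (score=86) -> YES


ANSWER: Amir, Jack, Nate


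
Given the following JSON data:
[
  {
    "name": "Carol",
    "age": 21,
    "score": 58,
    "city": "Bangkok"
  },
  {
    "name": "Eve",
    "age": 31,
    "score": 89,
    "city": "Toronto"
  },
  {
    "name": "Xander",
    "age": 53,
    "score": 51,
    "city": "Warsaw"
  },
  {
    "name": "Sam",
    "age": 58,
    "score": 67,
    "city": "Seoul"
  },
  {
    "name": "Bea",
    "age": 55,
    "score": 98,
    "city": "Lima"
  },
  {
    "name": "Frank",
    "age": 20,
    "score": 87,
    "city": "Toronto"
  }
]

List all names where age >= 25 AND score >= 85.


Checking both conditions:
  Carol (age=21, score=58) -> no
  Eve (age=31, score=89) -> YES
  Xander (age=53, score=51) -> no
  Sam (age=58, score=67) -> no
  Bea (age=55, score=98) -> YES
  Frank (age=20, score=87) -> no


ANSWER: Eve, Bea


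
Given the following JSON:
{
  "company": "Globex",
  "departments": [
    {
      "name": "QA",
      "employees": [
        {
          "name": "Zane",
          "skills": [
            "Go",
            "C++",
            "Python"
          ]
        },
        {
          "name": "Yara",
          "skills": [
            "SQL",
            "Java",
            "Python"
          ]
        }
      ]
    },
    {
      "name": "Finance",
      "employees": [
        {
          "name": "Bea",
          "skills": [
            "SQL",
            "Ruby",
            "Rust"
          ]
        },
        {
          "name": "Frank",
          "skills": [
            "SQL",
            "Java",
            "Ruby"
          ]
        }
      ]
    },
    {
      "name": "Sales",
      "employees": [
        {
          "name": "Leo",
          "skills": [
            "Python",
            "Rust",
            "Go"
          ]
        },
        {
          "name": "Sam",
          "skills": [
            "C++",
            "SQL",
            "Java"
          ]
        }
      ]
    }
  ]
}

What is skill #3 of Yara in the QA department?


Path: departments[0].employees[1].skills[2]
Value: Python

ANSWER: Python


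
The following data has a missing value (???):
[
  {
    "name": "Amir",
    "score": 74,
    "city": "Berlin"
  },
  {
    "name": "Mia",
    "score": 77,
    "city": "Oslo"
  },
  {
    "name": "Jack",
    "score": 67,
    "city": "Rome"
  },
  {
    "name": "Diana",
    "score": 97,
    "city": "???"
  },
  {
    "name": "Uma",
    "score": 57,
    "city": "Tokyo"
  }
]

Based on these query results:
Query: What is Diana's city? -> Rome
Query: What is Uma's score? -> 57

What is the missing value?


The missing value is Diana's city
From query: Diana's city = Rome

ANSWER: Rome


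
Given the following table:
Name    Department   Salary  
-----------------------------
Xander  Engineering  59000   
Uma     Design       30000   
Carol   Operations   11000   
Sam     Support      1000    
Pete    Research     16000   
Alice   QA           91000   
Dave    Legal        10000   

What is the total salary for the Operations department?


Operations department members:
  Carol: 11000
Total = 11000 = 11000

ANSWER: 11000


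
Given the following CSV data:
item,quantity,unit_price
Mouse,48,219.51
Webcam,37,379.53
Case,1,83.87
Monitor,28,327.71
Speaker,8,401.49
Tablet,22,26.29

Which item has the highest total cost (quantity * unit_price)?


Computing row totals:
  Mouse: 10536.48
  Webcam: 14042.61
  Case: 83.87
  Monitor: 9175.88
  Speaker: 3211.92
  Tablet: 578.38
Maximum: Webcam (14042.61)

ANSWER: Webcam


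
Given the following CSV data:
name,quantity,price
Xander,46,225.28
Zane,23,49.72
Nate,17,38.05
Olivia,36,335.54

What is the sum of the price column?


Values in 'price' column:
  Row 1: 225.28
  Row 2: 49.72
  Row 3: 38.05
  Row 4: 335.54
Sum = 225.28 + 49.72 + 38.05 + 335.54 = 648.59

ANSWER: 648.59


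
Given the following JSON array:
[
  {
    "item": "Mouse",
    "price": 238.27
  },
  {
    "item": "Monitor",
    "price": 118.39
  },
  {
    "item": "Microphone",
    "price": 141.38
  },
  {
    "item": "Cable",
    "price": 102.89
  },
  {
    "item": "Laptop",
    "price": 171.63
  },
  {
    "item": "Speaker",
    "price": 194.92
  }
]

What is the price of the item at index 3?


Array index 3 -> Cable
price = 102.89

ANSWER: 102.89


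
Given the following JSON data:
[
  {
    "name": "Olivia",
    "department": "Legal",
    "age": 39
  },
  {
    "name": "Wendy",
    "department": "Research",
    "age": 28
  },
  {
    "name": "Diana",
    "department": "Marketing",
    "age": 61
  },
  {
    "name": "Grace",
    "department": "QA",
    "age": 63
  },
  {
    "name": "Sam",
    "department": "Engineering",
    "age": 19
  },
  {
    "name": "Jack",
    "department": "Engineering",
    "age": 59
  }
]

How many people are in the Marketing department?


Scanning records for department = Marketing
  Record 2: Diana
Count: 1

ANSWER: 1


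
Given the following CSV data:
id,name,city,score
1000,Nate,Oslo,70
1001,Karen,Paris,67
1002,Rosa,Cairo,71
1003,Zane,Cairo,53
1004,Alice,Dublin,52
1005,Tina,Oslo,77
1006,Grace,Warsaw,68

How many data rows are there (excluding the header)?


Counting rows (excluding header):
Header: id,name,city,score
Data rows: 7

ANSWER: 7


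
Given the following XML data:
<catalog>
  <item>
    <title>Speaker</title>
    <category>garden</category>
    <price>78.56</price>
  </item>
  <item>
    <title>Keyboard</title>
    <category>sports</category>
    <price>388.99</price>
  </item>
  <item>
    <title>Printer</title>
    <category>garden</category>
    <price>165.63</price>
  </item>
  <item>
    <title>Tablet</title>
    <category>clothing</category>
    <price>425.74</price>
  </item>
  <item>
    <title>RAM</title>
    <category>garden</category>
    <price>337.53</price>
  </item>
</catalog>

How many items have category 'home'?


Scanning <item> elements for <category>home</category>:
Count: 0

ANSWER: 0


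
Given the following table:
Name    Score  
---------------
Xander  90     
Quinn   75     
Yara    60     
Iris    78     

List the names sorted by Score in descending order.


Sorting by Score (descending):
  Xander: 90
  Iris: 78
  Quinn: 75
  Yara: 60


ANSWER: Xander, Iris, Quinn, Yara


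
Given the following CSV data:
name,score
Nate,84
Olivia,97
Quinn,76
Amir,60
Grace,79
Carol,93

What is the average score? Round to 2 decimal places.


Scores: 84, 97, 76, 60, 79, 93
Sum = 489
Count = 6
Average = 489 / 6 = 81.50

ANSWER: 81.50


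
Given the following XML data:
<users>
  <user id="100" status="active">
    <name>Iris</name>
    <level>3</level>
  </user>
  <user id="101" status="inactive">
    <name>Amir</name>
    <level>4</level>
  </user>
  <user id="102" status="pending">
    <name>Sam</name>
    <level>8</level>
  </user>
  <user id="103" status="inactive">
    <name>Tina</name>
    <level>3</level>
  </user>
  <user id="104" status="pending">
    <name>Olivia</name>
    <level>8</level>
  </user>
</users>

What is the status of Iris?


Finding user with name = Iris
user id="100" status="active"

ANSWER: active


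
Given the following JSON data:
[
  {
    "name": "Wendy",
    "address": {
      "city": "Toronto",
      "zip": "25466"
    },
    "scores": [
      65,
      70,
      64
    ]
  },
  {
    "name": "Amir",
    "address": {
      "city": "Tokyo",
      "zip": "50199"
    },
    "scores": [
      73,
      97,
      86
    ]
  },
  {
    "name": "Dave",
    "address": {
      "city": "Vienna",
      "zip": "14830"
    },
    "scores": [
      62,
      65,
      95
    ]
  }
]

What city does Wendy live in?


Path: records[0].address.city
Value: Toronto

ANSWER: Toronto


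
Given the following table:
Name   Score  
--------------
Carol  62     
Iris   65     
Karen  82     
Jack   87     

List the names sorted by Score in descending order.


Sorting by Score (descending):
  Jack: 87
  Karen: 82
  Iris: 65
  Carol: 62


ANSWER: Jack, Karen, Iris, Carol


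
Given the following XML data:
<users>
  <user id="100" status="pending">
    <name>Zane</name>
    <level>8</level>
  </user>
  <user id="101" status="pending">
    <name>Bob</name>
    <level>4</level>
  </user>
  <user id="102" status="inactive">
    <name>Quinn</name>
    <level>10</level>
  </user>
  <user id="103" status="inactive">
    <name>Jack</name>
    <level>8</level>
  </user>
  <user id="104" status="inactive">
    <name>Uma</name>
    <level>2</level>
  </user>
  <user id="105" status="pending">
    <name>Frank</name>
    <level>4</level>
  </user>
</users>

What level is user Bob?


Finding user: Bob
<level>4</level>

ANSWER: 4


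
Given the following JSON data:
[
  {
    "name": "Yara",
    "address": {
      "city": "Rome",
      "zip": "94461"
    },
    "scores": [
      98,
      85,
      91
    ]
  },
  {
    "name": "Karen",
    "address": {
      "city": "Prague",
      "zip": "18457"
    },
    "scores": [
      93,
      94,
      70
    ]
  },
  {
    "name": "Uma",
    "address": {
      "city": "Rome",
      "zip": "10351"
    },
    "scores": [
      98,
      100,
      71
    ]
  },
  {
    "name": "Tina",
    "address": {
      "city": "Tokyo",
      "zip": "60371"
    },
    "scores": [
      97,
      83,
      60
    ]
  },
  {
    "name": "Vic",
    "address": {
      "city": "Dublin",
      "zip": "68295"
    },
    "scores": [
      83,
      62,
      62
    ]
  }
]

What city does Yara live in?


Path: records[0].address.city
Value: Rome

ANSWER: Rome


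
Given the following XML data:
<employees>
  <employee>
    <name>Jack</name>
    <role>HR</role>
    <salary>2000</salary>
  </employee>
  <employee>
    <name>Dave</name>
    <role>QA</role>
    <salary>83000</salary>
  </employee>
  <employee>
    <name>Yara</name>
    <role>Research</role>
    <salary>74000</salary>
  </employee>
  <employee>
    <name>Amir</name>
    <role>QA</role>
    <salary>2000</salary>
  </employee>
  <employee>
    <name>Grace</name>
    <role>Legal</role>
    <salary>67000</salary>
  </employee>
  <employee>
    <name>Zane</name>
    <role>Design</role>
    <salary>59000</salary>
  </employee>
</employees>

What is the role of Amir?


Searching for <employee> with <name>Amir</name>
Found at position 4
<role>QA</role>

ANSWER: QA


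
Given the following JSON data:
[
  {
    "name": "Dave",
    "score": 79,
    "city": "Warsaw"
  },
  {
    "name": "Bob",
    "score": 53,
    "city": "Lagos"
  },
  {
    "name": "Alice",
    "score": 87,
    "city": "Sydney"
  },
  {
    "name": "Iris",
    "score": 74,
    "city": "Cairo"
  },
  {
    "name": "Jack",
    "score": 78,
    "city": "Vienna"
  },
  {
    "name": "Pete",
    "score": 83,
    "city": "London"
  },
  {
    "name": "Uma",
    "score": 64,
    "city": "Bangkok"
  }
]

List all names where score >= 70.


Filtering records where score >= 70:
  Dave (score=79) -> YES
  Bob (score=53) -> no
  Alice (score=87) -> YES
  Iris (score=74) -> YES
  Jack (score=78) -> YES
  Pete (score=83) -> YES
  Uma (score=64) -> no


ANSWER: Dave, Alice, Iris, Jack, Pete


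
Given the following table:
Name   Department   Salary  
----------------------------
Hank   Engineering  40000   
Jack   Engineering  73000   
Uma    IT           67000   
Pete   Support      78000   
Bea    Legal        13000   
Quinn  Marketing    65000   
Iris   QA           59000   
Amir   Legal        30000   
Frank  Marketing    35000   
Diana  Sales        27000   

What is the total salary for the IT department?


IT department members:
  Uma: 67000
Total = 67000 = 67000

ANSWER: 67000


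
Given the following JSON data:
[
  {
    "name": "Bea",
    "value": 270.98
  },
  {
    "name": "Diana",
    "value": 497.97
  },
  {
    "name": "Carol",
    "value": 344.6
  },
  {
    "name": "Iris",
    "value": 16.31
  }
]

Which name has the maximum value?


Comparing values:
  Bea: 270.98
  Diana: 497.97
  Carol: 344.6
  Iris: 16.31
Maximum: Diana (497.97)

ANSWER: Diana


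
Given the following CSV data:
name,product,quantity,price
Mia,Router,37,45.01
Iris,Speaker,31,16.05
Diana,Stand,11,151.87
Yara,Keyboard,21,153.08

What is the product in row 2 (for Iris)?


Row 2: Iris
Column 'product' = Speaker

ANSWER: Speaker


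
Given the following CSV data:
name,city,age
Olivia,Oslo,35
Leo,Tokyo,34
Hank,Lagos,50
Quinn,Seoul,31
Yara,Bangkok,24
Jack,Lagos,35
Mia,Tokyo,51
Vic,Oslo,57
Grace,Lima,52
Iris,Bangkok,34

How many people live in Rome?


Scanning city column for 'Rome':
Total matches: 0

ANSWER: 0


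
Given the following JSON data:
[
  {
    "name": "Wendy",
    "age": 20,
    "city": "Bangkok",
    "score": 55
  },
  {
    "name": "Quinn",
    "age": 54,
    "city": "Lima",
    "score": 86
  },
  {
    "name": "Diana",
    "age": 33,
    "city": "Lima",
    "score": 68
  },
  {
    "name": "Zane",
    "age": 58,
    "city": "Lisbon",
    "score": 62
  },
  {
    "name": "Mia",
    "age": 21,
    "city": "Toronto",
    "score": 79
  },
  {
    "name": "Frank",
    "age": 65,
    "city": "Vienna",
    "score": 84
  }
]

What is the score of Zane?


Looking up record where name = Zane
Record index: 3
Field 'score' = 62

ANSWER: 62


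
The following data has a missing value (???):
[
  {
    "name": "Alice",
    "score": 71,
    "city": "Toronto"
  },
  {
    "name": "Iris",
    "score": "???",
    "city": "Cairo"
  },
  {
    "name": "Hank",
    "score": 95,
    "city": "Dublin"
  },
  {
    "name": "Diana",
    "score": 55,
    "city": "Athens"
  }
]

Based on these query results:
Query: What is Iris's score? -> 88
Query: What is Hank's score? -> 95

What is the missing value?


The missing value is Iris's score
From query: Iris's score = 88

ANSWER: 88


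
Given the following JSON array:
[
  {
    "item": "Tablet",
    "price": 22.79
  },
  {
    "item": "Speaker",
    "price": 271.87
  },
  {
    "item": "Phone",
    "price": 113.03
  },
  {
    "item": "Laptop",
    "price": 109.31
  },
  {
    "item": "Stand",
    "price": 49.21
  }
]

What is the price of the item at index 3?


Array index 3 -> Laptop
price = 109.31

ANSWER: 109.31


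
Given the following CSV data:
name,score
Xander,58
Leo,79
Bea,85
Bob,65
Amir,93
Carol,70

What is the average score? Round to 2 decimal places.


Scores: 58, 79, 85, 65, 93, 70
Sum = 450
Count = 6
Average = 450 / 6 = 75.00

ANSWER: 75.00


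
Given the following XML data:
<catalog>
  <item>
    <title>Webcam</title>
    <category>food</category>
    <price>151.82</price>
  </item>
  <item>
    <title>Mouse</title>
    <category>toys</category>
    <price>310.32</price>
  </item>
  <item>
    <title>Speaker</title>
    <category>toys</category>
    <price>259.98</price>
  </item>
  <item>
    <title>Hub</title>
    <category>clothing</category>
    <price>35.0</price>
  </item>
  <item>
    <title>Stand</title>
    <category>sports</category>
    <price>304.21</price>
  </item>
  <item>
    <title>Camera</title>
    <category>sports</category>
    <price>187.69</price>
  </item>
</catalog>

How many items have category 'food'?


Scanning <item> elements for <category>food</category>:
  Item 1: Webcam -> MATCH
Count: 1

ANSWER: 1


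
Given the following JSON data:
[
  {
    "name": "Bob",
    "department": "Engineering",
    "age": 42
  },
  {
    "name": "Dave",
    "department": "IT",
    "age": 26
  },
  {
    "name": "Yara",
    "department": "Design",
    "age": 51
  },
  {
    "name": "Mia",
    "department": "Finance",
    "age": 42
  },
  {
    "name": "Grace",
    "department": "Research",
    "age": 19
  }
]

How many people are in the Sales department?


Scanning records for department = Sales
  No matches found
Count: 0

ANSWER: 0


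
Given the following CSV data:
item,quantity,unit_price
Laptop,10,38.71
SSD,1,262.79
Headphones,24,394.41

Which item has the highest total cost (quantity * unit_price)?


Computing row totals:
  Laptop: 387.1
  SSD: 262.79
  Headphones: 9465.84
Maximum: Headphones (9465.84)

ANSWER: Headphones


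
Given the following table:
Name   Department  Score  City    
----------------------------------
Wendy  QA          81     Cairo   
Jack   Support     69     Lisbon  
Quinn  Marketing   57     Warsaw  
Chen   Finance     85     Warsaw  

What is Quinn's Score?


Row 3: Quinn
Score = 57

ANSWER: 57


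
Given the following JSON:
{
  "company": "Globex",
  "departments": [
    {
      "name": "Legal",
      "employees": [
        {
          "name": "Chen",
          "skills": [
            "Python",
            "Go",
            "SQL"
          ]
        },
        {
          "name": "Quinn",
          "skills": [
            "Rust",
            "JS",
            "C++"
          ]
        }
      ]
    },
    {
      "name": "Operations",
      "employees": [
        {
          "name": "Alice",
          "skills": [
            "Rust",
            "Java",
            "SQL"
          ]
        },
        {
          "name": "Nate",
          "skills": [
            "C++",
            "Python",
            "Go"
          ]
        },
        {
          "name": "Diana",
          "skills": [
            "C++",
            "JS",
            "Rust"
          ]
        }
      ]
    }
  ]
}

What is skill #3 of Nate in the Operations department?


Path: departments[1].employees[1].skills[2]
Value: Go

ANSWER: Go


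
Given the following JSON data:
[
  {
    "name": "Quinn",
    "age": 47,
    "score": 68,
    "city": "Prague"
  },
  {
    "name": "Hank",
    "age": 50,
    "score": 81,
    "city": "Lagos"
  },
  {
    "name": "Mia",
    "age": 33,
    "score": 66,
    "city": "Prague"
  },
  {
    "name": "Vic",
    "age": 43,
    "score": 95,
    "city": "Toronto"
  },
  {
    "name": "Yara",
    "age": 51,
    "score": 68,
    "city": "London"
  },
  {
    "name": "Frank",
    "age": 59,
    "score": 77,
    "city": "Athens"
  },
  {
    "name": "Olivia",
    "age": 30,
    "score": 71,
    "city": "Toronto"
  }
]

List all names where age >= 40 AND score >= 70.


Checking both conditions:
  Quinn (age=47, score=68) -> no
  Hank (age=50, score=81) -> YES
  Mia (age=33, score=66) -> no
  Vic (age=43, score=95) -> YES
  Yara (age=51, score=68) -> no
  Frank (age=59, score=77) -> YES
  Olivia (age=30, score=71) -> no


ANSWER: Hank, Vic, Frank


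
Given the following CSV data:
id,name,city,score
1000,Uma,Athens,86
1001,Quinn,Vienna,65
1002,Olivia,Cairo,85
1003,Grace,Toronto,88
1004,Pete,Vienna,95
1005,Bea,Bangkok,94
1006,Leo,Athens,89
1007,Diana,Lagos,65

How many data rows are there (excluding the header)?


Counting rows (excluding header):
Header: id,name,city,score
Data rows: 8

ANSWER: 8


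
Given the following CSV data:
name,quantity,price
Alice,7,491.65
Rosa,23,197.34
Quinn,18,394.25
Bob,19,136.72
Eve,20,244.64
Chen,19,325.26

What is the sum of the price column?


Values in 'price' column:
  Row 1: 491.65
  Row 2: 197.34
  Row 3: 394.25
  Row 4: 136.72
  Row 5: 244.64
  Row 6: 325.26
Sum = 491.65 + 197.34 + 394.25 + 136.72 + 244.64 + 325.26 = 1789.86

ANSWER: 1789.86


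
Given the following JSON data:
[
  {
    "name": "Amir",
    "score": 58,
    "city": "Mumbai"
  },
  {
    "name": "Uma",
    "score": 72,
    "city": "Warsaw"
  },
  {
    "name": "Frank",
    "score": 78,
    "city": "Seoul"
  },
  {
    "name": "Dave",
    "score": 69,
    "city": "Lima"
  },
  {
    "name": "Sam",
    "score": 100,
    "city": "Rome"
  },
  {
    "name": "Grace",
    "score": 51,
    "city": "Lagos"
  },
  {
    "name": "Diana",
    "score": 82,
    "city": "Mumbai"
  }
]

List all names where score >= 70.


Filtering records where score >= 70:
  Amir (score=58) -> no
  Uma (score=72) -> YES
  Frank (score=78) -> YES
  Dave (score=69) -> no
  Sam (score=100) -> YES
  Grace (score=51) -> no
  Diana (score=82) -> YES


ANSWER: Uma, Frank, Sam, Diana


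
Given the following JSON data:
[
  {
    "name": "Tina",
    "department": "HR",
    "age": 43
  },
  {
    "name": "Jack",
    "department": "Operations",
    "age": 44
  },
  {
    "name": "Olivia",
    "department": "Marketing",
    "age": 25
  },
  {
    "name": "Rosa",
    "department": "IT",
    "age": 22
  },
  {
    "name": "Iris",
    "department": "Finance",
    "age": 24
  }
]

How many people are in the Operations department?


Scanning records for department = Operations
  Record 1: Jack
Count: 1

ANSWER: 1


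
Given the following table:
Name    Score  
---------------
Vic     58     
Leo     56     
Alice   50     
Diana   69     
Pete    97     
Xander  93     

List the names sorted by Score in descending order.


Sorting by Score (descending):
  Pete: 97
  Xander: 93
  Diana: 69
  Vic: 58
  Leo: 56
  Alice: 50


ANSWER: Pete, Xander, Diana, Vic, Leo, Alice


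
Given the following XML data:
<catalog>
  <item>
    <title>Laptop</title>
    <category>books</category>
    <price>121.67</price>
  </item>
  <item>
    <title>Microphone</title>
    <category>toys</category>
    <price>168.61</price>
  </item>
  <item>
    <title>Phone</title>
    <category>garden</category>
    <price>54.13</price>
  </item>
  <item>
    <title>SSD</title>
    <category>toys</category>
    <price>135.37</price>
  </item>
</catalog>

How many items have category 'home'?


Scanning <item> elements for <category>home</category>:
Count: 0

ANSWER: 0


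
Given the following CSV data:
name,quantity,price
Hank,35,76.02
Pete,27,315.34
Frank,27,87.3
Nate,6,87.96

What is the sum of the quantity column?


Values in 'quantity' column:
  Row 1: 35
  Row 2: 27
  Row 3: 27
  Row 4: 6
Sum = 35 + 27 + 27 + 6 = 95

ANSWER: 95


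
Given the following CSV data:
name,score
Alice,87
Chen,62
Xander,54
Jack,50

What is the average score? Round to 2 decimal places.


Scores: 87, 62, 54, 50
Sum = 253
Count = 4
Average = 253 / 4 = 63.25

ANSWER: 63.25


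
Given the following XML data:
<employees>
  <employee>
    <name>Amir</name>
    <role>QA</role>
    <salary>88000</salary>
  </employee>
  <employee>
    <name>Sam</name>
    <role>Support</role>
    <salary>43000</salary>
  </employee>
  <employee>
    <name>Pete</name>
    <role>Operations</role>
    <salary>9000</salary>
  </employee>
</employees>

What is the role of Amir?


Searching for <employee> with <name>Amir</name>
Found at position 1
<role>QA</role>

ANSWER: QA


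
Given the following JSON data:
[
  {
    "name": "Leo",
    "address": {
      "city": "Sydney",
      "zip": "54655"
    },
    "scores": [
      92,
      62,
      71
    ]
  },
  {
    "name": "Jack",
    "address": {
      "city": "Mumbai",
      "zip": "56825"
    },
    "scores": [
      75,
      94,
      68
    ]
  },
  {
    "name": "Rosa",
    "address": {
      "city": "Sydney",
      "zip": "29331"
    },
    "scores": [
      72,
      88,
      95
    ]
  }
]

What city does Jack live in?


Path: records[1].address.city
Value: Mumbai

ANSWER: Mumbai


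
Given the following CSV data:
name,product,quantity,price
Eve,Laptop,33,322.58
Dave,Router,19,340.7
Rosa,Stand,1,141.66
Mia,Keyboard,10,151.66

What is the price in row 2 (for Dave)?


Row 2: Dave
Column 'price' = 340.7

ANSWER: 340.7


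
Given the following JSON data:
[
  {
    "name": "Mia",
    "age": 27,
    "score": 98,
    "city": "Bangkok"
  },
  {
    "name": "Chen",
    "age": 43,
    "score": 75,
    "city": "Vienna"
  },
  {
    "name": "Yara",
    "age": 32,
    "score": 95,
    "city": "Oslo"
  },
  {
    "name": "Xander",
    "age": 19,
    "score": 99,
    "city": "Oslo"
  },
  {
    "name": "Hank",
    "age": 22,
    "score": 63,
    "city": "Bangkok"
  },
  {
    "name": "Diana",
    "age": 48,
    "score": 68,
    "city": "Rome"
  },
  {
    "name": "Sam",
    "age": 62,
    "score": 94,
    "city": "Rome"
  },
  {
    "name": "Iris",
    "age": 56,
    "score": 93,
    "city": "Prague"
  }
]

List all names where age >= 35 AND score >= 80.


Checking both conditions:
  Mia (age=27, score=98) -> no
  Chen (age=43, score=75) -> no
  Yara (age=32, score=95) -> no
  Xander (age=19, score=99) -> no
  Hank (age=22, score=63) -> no
  Diana (age=48, score=68) -> no
  Sam (age=62, score=94) -> YES
  Iris (age=56, score=93) -> YES


ANSWER: Sam, Iris


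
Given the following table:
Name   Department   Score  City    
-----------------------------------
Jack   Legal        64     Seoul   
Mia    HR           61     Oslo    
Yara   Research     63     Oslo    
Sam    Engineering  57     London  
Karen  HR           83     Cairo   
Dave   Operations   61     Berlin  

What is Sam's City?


Row 4: Sam
City = London

ANSWER: London


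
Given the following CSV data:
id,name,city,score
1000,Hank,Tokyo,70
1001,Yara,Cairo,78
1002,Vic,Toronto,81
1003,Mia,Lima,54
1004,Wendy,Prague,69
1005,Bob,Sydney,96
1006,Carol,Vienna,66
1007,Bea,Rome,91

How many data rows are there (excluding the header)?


Counting rows (excluding header):
Header: id,name,city,score
Data rows: 8

ANSWER: 8


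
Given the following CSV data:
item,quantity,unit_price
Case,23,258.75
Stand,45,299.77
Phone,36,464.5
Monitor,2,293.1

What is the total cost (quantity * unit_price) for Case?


Row: Case
quantity = 23
unit_price = 258.75
total = 23 * 258.75 = 5951.25

ANSWER: 5951.25


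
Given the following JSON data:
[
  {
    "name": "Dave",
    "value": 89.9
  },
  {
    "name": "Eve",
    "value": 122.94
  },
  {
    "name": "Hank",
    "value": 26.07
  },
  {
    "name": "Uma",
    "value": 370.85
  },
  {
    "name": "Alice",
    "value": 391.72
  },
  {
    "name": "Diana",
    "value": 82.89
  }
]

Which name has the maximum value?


Comparing values:
  Dave: 89.9
  Eve: 122.94
  Hank: 26.07
  Uma: 370.85
  Alice: 391.72
  Diana: 82.89
Maximum: Alice (391.72)

ANSWER: Alice


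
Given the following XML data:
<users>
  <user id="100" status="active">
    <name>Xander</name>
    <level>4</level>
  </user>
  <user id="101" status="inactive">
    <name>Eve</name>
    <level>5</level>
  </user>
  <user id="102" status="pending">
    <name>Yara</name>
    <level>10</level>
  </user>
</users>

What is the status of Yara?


Finding user with name = Yara
user id="102" status="pending"

ANSWER: pending


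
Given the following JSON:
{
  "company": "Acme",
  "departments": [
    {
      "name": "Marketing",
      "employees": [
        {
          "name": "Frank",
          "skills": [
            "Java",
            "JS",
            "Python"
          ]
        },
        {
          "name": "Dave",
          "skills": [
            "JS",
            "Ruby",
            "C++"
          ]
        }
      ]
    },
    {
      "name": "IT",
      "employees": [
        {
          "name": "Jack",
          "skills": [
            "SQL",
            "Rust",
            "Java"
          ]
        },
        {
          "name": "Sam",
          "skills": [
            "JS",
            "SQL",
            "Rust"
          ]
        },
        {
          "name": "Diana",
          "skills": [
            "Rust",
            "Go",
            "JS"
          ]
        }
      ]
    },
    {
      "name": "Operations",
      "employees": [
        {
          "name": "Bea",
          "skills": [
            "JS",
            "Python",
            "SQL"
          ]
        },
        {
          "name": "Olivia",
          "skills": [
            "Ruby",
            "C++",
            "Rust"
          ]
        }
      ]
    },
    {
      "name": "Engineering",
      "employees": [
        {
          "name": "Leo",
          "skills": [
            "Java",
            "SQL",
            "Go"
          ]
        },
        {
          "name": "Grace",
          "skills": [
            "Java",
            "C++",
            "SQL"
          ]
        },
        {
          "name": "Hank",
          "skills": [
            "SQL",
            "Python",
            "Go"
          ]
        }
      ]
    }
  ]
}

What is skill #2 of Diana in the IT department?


Path: departments[1].employees[2].skills[1]
Value: Go

ANSWER: Go


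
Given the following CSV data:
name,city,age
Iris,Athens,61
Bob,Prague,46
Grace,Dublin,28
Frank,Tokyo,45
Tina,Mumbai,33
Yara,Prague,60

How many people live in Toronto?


Scanning city column for 'Toronto':
Total matches: 0

ANSWER: 0


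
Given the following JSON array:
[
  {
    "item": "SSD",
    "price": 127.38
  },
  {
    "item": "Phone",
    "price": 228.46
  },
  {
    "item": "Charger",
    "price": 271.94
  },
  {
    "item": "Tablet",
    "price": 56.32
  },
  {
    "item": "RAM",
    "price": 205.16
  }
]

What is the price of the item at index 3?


Array index 3 -> Tablet
price = 56.32

ANSWER: 56.32


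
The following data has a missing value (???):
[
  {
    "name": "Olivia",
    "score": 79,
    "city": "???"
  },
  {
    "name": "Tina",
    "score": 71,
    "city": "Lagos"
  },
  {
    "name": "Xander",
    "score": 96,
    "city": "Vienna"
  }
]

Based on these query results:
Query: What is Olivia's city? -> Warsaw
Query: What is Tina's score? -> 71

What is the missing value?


The missing value is Olivia's city
From query: Olivia's city = Warsaw

ANSWER: Warsaw


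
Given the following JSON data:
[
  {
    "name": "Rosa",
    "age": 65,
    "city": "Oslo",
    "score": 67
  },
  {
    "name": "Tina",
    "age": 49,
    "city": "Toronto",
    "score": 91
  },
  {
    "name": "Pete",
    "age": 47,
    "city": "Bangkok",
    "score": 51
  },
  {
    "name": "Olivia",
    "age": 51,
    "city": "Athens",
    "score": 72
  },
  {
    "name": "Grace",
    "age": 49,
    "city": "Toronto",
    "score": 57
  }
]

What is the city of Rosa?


Looking up record where name = Rosa
Record index: 0
Field 'city' = Oslo

ANSWER: Oslo


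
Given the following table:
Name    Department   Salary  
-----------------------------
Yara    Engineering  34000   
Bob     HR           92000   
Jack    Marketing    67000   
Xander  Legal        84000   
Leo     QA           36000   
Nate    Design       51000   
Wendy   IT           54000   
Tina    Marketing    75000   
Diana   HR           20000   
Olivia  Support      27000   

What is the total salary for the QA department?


QA department members:
  Leo: 36000
Total = 36000 = 36000

ANSWER: 36000


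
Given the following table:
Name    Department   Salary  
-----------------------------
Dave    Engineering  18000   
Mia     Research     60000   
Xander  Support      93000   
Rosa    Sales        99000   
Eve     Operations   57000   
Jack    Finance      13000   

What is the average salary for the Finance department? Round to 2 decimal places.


Finance department members:
  Jack: 13000
Sum = 13000
Count = 1
Average = 13000 / 1 = 13000.00

ANSWER: 13000.00
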